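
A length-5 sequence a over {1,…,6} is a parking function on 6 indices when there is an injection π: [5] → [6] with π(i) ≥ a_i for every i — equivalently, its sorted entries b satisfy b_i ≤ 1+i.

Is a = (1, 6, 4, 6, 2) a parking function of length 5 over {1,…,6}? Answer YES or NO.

Rearranged: b = (1, 2, 4, 6, 6).
  b_1=1 ≤ 2
  b_2=2 ≤ 3
  b_3=4 ≤ 4
  b_4=6 > 5
  fails at i=4 ⇒ NO

NO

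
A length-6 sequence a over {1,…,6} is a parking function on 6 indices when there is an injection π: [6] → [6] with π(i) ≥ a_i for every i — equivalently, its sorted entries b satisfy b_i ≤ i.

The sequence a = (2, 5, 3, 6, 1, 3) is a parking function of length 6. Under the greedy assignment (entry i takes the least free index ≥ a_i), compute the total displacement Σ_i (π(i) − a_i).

1

Σπ = 6·7/2 = 21 (π permutes [6]); Σa = 2+5+3+6+1+3 = 20; disp = 21−20 = 1.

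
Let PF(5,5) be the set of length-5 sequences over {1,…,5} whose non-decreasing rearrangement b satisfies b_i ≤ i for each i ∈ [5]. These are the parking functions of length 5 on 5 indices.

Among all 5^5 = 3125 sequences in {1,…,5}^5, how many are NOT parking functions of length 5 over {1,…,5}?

1829

|PF| = (5−5+1)·(5+1)^(5−1) = 1×1296 = 1296
E.g. (5,1,2,5,2) → sorted (1,2,2,5,5): b_4=5>4, not a PF.
So 3125 − 1296 = 1829 fail.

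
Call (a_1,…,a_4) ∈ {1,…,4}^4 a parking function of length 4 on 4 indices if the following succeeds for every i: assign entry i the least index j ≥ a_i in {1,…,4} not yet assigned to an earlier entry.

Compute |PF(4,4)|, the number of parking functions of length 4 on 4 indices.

125

|PF(4,4)| = (4−4+1)·(4+1)^(4−1) = 1×125 = 125
Example (2,4,3,1) → sorted (1,2,3,4): b_i ≤ i ∀i, a PF.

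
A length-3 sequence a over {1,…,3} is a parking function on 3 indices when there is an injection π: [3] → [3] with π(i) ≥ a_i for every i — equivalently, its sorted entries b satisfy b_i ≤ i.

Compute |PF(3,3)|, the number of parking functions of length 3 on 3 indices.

16

Count = (3−3+1)·(3+1)^(3−1) = 1·16 = 16 (Konheim–Weiss)
One tuple (1,2,2) → sorted (1,2,2): b_i ≤ i ∀i, a PF.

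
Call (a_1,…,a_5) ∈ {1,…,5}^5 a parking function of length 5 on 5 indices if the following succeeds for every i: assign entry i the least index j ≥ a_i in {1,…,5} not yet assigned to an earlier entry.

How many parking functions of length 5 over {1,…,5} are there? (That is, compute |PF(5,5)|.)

1296

|PF| = (5−5+1)·(5+1)^(5−1) = 1 · 1296 = 1296 [KW]
E.g. (5,3,1,2,3) → sorted (1,2,3,3,5): b_i ≤ i ∀i, a PF.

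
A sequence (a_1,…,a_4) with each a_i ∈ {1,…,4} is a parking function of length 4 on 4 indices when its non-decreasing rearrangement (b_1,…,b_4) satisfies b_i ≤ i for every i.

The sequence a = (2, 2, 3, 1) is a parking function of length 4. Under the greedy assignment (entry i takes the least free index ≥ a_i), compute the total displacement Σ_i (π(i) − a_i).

Σπ(i) = 1+…+4 = 10; Σa = 2+2+3+1 = 8; disp = 10−8 = 2.

2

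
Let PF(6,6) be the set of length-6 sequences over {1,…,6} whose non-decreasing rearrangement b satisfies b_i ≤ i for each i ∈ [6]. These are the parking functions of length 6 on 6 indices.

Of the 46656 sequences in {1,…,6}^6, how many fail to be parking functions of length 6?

#PF = (6+1−6)·(6+1)^{6−1} = 1·16807 = 16807 [KW]
Check (3,6,6,2,4,6) → sorted (2,3,4,6,6,6): b_1=2>1, not a PF.
Total 46656; non-PF = 46656−16807 = 29849

29849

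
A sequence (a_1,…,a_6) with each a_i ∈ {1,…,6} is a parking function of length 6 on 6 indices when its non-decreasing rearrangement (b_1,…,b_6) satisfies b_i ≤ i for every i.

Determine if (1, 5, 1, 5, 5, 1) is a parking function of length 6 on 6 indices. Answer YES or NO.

NO

Order a: b = (1, 1, 1, 5, 5, 5).
  b_1=1 ≤ 1
  b_2=1 ≤ 2
  b_3=1 ≤ 3
  b_4=5 > 4
  fails at i=4 ⇒ NO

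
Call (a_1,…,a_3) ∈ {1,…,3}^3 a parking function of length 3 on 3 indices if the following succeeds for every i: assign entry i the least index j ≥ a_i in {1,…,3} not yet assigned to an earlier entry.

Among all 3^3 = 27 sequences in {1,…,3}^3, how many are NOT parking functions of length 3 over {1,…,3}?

11

|PF| = 1·4^2 = 1×16 = 16
One tuple (2,2,3) → sorted (2,2,3): b_1=2>1, not a PF.
3^3 − 16 = 27 − 16 = 11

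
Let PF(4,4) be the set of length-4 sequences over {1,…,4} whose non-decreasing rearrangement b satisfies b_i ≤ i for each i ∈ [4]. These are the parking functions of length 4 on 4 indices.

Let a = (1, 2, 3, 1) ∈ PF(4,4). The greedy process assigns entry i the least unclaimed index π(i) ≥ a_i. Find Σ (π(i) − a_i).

3

Σπ(i) = 1+…+4 = 10; Σa = 1+2+3+1 = 7; disp = 10−7 = 3.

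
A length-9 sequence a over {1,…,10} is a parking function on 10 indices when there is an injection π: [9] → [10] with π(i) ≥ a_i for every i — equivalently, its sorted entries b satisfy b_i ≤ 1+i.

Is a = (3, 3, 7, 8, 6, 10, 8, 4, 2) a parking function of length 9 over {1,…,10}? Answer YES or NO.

YES

Rearranged: b = (2, 3, 3, 4, 6, 7, 8, 8, 10).
  b_1=2 ≤ 2
  b_2=3 ≤ 3
  b_3=3 ≤ 4
  b_4=4 ≤ 5
  b_5=6 ≤ 6
  b_6=7 ≤ 7
  b_7=8 ≤ 8
  b_8=8 ≤ 9
  b_9=10 ≤ 10
All bounds hold ⇒ YES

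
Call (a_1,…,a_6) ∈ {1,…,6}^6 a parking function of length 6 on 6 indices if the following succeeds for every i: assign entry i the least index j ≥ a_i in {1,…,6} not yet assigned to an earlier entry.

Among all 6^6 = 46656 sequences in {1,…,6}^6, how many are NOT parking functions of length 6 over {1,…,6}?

|PF| = 1·7^5 = 1×16807 = 16807
Check (1,5,1,5,6,6) → sorted (1,1,5,5,6,6): b_3=5>3, not a PF.
So 46656 − 16807 = 29849 fail.

29849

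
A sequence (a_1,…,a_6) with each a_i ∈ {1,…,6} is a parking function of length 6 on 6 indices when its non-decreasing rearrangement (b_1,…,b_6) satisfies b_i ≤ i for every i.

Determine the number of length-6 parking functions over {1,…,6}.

16807

|PF(6,6)| = (6+1−6)·(6+1)^{6−1} = 1·16807 = 16807 (Konheim–Weiss)
Example (3,3,1,2,2,5) → sorted (1,2,2,3,3,5): b_i ≤ i ∀i, a PF.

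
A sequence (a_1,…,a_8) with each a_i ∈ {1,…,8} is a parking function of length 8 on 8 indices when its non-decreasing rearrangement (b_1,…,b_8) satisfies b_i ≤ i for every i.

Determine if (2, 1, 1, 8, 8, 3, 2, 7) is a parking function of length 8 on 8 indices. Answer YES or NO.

Order a: b = (1, 1, 2, 2, 3, 7, 8, 8).
  b_1=1 ≤ 1
  b_2=1 ≤ 2
  b_3=2 ≤ 3
  b_4=2 ≤ 4
  b_5=3 ≤ 5
  b_6=7 > 6
  fails at i=6 ⇒ NO

NO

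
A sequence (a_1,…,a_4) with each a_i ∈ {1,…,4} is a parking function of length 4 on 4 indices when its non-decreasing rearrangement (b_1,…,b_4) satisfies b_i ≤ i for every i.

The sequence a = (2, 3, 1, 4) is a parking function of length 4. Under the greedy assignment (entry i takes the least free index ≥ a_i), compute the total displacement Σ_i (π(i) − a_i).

Σπ(i) = 1+…+4 = 10; Σa = 2+3+1+4 = 10; disp = 10−10 = 0.

0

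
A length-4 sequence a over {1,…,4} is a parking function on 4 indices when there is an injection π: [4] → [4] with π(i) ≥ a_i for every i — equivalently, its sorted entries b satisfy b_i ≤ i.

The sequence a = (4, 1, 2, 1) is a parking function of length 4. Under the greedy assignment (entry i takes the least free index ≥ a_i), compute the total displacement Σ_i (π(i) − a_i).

2

Σπ = 4·5/2 = 10 (π permutes [4]); Σa = 4+1+2+1 = 8; disp = 10−8 = 2.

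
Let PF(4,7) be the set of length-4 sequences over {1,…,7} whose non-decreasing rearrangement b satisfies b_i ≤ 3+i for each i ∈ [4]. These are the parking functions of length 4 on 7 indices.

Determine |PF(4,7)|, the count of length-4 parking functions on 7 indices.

2048

|PF| = (7−4+1)·(7+1)^(4−1) = 4×512 = 2048 [KW]
Check (1,6,3,4) → sorted (1,3,4,6): b_i ≤ 3+i ∀i, a PF.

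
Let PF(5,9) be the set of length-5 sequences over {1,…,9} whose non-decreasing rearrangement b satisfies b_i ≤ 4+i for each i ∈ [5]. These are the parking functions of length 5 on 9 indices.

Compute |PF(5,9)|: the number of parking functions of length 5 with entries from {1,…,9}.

|PF(5,9)| = (9−5+1)·(9+1)^(5−1) = 5·10000 = 50000
Check (5,4,1,4,2) → sorted (1,2,4,4,5): b_i ≤ 4+i ∀i, a PF.

50000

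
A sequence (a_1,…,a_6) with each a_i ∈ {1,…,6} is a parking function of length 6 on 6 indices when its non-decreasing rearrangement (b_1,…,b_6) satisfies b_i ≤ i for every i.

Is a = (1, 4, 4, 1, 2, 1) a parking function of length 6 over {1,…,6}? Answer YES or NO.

YES

Order a: b = (1, 1, 1, 2, 4, 4).
  b_1=1 ≤ 1
  b_2=1 ≤ 2
  b_3=1 ≤ 3
  b_4=2 ≤ 4
  b_5=4 ≤ 5
  b_6=4 ≤ 6
All bounds hold ⇒ YES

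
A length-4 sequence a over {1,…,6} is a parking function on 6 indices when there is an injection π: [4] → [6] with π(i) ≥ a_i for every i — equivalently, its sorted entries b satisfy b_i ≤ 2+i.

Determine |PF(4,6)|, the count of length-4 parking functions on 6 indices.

|PF| = (6−4+1)·(6+1)^(4−1) = 3·343 = 1029
One tuple (3,4,3,1) → sorted (1,3,3,4): b_i ≤ 2+i ∀i, a PF.

1029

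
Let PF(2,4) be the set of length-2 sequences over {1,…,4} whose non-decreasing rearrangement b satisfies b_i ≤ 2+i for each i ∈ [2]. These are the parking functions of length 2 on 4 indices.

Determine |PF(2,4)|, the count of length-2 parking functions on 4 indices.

#PF = (4+1−2)·(4+1)^{2−1} = 3·5 = 15
Example (1,1) → sorted (1,1): b_i ≤ 2+i ∀i, a PF.

15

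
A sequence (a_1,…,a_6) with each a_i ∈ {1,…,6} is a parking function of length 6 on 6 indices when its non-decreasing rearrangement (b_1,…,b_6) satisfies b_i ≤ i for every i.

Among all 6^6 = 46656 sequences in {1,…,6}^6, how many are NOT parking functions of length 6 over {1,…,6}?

|PF| = (7−6)·7^(6−1) = 1 · 16807 = 16807 (Konheim–Weiss)
Example (5,6,5,4,3,6) → sorted (3,4,5,5,6,6): b_1=3>1, not a PF.
6^6 − 16807 = 46656 − 16807 = 29849

29849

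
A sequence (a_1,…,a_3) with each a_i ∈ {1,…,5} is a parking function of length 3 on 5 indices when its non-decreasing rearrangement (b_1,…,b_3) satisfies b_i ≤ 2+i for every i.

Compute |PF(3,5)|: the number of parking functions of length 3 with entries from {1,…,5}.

|PF(3,5)| = 3·6^2 = 3·36 = 108 (Pollak)
Check (4,2,4) → sorted (2,4,4): b_i ≤ 2+i ∀i, a PF.

108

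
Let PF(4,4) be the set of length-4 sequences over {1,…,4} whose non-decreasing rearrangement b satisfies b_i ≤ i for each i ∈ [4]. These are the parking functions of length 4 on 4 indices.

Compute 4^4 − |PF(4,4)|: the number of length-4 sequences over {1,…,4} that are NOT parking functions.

131

|PF(4,4)| = (5−4)·5^(4−1) = 1×125 = 125 (Pollak)
Check (4,4,2,3) → sorted (2,3,4,4): b_1=2>1, not a PF.
So 256 − 125 = 131 fail.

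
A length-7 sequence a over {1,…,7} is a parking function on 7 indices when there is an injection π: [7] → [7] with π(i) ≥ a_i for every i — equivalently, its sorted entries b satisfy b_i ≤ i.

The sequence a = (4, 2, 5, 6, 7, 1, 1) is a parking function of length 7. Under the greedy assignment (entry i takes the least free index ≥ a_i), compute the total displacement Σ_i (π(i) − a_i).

Σπ(i) = 1+…+7 = 28; Σa = 4+2+5+6+7+1+1 = 26; disp = 28−26 = 2.

2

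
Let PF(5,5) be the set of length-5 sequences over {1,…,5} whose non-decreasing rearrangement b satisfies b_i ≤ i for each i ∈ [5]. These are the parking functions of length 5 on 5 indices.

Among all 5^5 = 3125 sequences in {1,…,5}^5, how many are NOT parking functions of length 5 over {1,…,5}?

1829

#PF = (5−5+1)·(5+1)^(5−1) = 1 · 1296 = 1296
One tuple (3,4,3,3,5) → sorted (3,3,3,4,5): b_1=3>1, not a PF.
5^5 − 1296 = 3125 − 1296 = 1829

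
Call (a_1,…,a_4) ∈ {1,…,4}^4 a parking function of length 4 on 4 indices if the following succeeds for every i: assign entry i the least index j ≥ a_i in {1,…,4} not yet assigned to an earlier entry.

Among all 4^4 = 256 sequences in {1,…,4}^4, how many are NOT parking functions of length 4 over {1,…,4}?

131

Count = 1·5^3 = 1·125 = 125 [KW]
One tuple (3,4,2,3) → sorted (2,3,3,4): b_1=2>1, not a PF.
So 256 − 125 = 131 fail.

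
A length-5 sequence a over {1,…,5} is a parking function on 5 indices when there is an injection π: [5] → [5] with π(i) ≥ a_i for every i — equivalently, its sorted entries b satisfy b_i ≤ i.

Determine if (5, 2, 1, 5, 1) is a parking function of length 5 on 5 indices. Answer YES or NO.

NO

Rearranged: b = (1, 1, 2, 5, 5).
  b_1=1 ≤ 1
  b_2=1 ≤ 2
  b_3=2 ≤ 3
  b_4=5 > 4
  fails at i=4 ⇒ NO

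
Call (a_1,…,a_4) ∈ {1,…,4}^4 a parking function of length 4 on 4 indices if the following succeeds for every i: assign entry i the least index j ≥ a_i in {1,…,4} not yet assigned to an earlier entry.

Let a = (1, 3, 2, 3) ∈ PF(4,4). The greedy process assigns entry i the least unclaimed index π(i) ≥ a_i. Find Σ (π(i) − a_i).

Σπ = 4·5/2 = 10 (π permutes [4]); Σa = 1+3+2+3 = 9; disp = 10−9 = 1.

1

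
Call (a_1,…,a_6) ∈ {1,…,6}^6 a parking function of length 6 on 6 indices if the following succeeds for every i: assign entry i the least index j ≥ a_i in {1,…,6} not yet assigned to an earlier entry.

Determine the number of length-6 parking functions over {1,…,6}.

16807

Count = (6−6+1)·(6+1)^(6−1) = 1·16807 = 16807 (Konheim–Weiss)
Example (2,5,2,3,5,1) → sorted (1,2,2,3,5,5): b_i ≤ i ∀i, a PF.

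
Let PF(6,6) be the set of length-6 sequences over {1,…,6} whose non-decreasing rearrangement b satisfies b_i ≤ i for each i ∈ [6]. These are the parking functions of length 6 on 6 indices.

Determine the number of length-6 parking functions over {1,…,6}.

Count = (6−6+1)·(6+1)^(6−1) = 1 · 16807 = 16807 (Konheim–Weiss)
Check (4,4,3,2,1,5) → sorted (1,2,3,4,4,5): b_i ≤ i ∀i, a PF.

16807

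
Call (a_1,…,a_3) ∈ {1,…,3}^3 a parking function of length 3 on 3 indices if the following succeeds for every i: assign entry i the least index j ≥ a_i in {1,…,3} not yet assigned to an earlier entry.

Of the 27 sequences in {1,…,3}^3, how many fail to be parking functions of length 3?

|PF(3,3)| = (3−3+1)·(3+1)^(3−1) = 1·16 = 16 [KW]
Check (2,2,3) → sorted (2,2,3): b_1=2>1, not a PF.
So 27 − 16 = 11 fail.

11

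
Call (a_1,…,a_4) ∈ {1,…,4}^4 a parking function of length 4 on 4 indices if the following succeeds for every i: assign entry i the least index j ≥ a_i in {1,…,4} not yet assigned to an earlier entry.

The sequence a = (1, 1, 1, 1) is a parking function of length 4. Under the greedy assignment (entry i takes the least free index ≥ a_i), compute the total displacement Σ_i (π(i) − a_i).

Σπ(i) = 1+…+4 = 10; Σa = 1+1+1+1 = 4; disp = 10−4 = 6.

6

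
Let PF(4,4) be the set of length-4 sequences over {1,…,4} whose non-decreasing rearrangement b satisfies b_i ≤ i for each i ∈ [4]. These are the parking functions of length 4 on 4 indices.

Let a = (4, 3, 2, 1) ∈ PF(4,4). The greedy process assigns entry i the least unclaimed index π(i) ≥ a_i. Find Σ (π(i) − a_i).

0

Σπ = 10 ({1..4} each once); Σa = 4+3+2+1 = 10; disp = 10−10 = 0.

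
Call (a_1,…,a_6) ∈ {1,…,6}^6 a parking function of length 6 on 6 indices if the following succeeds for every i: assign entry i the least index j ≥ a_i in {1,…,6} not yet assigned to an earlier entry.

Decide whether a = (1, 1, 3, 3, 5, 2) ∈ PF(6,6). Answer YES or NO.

Sorted: b = (1, 1, 2, 3, 3, 5).
  b_1=1 ≤ 1
  b_2=1 ≤ 2
  b_3=2 ≤ 3
  b_4=3 ≤ 4
  b_5=3 ≤ 5
  b_6=5 ≤ 6
All bounds hold ⇒ YES

YES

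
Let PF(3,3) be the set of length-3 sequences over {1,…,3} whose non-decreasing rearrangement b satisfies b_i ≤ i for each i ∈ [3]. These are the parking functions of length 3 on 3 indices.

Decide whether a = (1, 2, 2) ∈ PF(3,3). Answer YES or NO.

Rearranged: b = (1, 2, 2).
  b_1=1 ≤ 1
  b_2=2 ≤ 2
  b_3=2 ≤ 3
All bounds hold ⇒ YES

YES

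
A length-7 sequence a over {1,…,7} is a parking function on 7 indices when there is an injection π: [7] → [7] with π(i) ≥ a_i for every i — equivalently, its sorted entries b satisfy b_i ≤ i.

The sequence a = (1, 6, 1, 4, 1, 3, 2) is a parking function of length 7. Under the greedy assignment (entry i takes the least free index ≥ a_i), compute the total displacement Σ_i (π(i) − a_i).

10

Σπ = 7·8/2 = 28 (π permutes [7]); Σa = 1+6+1+4+1+3+2 = 18; disp = 28−18 = 10.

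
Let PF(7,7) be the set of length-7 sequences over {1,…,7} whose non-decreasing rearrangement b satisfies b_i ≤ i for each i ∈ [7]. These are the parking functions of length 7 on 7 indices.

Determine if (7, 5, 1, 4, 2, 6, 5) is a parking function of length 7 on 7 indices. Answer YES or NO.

NO

Sorted: b = (1, 2, 4, 5, 5, 6, 7).
  b_1=1 ≤ 1
  b_2=2 ≤ 2
  b_3=4 > 3
  fails at i=3 ⇒ NO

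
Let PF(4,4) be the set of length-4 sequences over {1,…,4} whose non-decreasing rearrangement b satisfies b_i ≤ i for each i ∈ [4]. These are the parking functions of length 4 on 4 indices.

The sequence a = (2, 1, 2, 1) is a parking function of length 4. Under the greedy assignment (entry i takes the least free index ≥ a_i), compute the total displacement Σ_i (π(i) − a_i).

Σπ(i) = 1+…+4 = 10; Σa = 2+1+2+1 = 6; disp = 10−6 = 4.

4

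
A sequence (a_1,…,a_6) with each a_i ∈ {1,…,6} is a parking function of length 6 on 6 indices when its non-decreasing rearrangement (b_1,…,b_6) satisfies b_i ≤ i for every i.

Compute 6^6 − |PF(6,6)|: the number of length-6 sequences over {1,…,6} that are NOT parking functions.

29849

|PF| = (7−6)·7^(6−1) = 1 · 16807 = 16807 (Pollak)
One tuple (6,1,6,2,6,6) → sorted (1,2,6,6,6,6): b_3=6>3, not a PF.
6^6 − 16807 = 46656 − 16807 = 29849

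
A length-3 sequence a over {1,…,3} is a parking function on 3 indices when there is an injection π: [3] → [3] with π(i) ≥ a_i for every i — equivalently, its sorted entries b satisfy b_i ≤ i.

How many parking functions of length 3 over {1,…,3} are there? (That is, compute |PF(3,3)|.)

16

|PF| = 1·4^2 = 1·16 = 16 [KW]
Example (2,1,2) → sorted (1,2,2): b_i ≤ i ∀i, a PF.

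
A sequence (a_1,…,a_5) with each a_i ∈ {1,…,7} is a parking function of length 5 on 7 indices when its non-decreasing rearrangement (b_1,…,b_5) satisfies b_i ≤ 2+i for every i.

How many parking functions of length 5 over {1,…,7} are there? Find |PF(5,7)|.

12288

Count = 3·8^4 = 3 · 4096 = 12288 (Pollak)
E.g. (4,6,2,4,7) → sorted (2,4,4,6,7): b_i ≤ 2+i ∀i, a PF.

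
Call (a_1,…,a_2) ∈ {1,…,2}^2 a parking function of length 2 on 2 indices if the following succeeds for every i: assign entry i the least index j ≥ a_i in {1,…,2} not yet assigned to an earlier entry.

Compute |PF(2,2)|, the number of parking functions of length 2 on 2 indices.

Count = (2−2+1)·(2+1)^(2−1) = 1×3 = 3 [KW]
Example (2,1) → sorted (1,2): b_i ≤ i ∀i, a PF.

3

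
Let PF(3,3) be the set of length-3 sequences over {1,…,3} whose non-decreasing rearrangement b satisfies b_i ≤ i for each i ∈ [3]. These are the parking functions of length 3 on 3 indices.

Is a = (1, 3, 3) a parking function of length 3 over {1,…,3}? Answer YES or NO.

NO

Rearranged: b = (1, 3, 3).
  b_1=1 ≤ 1
  b_2=3 > 2
  fails at i=2 ⇒ NO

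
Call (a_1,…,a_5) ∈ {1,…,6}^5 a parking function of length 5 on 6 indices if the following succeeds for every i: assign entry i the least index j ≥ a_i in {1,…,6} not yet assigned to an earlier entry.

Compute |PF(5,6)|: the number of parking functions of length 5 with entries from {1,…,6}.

4802

Count = (6+1−5)·(6+1)^{5−1} = 2·2401 = 4802
One tuple (1,6,3,4,1) → sorted (1,1,3,4,6): b_i ≤ 1+i ∀i, a PF.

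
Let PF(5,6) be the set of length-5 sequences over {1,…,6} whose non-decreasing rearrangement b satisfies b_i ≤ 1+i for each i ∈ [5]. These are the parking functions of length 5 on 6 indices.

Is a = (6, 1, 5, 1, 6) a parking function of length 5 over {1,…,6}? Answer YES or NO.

NO

Order a: b = (1, 1, 5, 6, 6).
  b_1=1 ≤ 2
  b_2=1 ≤ 3
  b_3=5 > 4
  fails at i=3 ⇒ NO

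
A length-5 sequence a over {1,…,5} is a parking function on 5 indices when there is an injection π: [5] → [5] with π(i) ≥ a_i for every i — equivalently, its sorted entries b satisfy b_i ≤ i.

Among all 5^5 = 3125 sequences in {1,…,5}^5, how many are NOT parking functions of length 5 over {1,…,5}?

1829

#PF = (5−5+1)·(5+1)^(5−1) = 1 · 1296 = 1296 (Konheim–Weiss)
E.g. (4,5,4,5,3) → sorted (3,4,4,5,5): b_1=3>1, not a PF.
5^5 − 1296 = 3125 − 1296 = 1829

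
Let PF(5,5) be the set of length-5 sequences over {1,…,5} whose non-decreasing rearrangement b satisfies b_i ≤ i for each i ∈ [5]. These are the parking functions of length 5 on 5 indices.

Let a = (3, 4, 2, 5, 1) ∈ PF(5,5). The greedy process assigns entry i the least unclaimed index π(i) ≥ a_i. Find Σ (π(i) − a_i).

Σπ = 5·6/2 = 15 (π permutes [5]); Σa = 3+4+2+5+1 = 15; disp = 15−15 = 0.

0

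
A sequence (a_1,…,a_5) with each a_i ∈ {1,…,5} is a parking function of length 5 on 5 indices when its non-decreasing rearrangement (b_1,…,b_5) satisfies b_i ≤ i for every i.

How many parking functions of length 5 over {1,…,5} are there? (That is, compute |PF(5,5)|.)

|PF| = (5−5+1)·(5+1)^(5−1) = 1·1296 = 1296 (Konheim–Weiss)
E.g. (1,1,3,4,3) → sorted (1,1,3,3,4): b_i ≤ i ∀i, a PF.

1296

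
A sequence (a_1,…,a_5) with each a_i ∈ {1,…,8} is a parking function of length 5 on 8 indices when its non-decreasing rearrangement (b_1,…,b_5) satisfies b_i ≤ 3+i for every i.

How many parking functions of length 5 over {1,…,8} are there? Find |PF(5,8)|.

|PF(5,8)| = (8−5+1)·(8+1)^(5−1) = 4×6561 = 26244
One tuple (1,1,5,3,3) → sorted (1,1,3,3,5): b_i ≤ 3+i ∀i, a PF.

26244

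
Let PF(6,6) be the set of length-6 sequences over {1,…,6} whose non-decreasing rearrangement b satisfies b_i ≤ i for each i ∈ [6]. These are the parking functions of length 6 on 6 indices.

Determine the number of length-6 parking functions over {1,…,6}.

Count = (7−6)·7^(6−1) = 1·16807 = 16807 [KW]
One tuple (1,4,2,5,1,5) → sorted (1,1,2,4,5,5): b_i ≤ i ∀i, a PF.

16807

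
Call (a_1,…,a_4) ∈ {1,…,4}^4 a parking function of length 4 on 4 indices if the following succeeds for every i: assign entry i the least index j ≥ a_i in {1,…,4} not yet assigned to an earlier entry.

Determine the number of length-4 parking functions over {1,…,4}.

|PF(4,4)| = (4+1−4)·(4+1)^{4−1} = 1 · 125 = 125 [KW]
E.g. (1,2,3,2) → sorted (1,2,2,3): b_i ≤ i ∀i, a PF.

125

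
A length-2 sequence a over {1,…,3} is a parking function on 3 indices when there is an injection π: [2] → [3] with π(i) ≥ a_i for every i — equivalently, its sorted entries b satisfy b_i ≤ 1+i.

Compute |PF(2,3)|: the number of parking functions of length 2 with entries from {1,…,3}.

8

Count = (3−2+1)·(3+1)^(2−1) = 2·4 = 8 (Pollak)
One tuple (2,3) → sorted (2,3): b_i ≤ 1+i ∀i, a PF.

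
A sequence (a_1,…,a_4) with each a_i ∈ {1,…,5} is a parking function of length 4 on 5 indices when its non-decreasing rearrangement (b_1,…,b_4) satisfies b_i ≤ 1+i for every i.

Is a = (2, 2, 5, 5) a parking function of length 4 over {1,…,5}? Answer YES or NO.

Rearranged: b = (2, 2, 5, 5).
  b_1=2 ≤ 2
  b_2=2 ≤ 3
  b_3=5 > 4
  fails at i=3 ⇒ NO

NO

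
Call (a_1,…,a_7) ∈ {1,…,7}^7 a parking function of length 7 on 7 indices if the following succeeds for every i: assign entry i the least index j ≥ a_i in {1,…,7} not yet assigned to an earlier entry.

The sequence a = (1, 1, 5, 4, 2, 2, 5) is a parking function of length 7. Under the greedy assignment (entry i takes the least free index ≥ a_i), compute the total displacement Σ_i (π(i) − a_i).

Σπ = 28 ({1..7} each once); Σa = 1+1+5+4+2+2+5 = 20; disp = 28−20 = 8.

8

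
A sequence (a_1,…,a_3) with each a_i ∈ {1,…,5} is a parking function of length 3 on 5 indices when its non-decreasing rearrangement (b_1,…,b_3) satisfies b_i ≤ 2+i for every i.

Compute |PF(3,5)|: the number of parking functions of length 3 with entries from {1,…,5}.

108

|PF| = (5+1−3)·(5+1)^{3−1} = 3·36 = 108 (Pollak)
Example (2,5,4) → sorted (2,4,5): b_i ≤ 2+i ∀i, a PF.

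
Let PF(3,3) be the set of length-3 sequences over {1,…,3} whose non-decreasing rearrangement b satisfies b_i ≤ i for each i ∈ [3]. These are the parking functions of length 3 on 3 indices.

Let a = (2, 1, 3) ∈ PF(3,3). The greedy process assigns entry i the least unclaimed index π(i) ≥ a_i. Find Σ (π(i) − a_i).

0

Σπ = 6 ({1..3} each once); Σa = 2+1+3 = 6; disp = 6−6 = 0.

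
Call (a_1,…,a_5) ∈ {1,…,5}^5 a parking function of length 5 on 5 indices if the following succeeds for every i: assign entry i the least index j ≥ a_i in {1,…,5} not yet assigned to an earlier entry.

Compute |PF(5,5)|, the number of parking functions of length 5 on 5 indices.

1296

#PF = (6−5)·6^(5−1) = 1·1296 = 1296 (Konheim–Weiss)
One tuple (5,2,1,4,3) → sorted (1,2,3,4,5): b_i ≤ i ∀i, a PF.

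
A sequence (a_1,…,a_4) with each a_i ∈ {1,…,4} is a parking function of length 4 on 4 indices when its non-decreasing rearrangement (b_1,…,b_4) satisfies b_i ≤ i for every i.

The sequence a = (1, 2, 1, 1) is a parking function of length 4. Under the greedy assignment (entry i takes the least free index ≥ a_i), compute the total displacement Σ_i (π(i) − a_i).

5

Σπ = 10 ({1..4} each once); Σa = 1+2+1+1 = 5; disp = 10−5 = 5.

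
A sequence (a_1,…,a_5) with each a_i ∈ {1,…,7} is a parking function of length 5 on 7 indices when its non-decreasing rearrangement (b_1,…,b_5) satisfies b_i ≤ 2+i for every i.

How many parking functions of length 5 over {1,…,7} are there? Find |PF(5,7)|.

12288

|PF(5,7)| = (7−5+1)·(7+1)^(5−1) = 3 · 4096 = 12288 [KW]
E.g. (4,1,7,3,1) → sorted (1,1,3,4,7): b_i ≤ 2+i ∀i, a PF.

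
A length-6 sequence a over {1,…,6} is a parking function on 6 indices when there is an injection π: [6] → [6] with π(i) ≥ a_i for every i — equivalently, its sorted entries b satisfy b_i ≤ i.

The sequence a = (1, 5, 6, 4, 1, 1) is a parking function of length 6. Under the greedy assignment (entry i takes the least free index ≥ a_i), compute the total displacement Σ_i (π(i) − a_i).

3

Σπ(i) = 1+…+6 = 21; Σa = 1+5+6+4+1+1 = 18; disp = 21−18 = 3.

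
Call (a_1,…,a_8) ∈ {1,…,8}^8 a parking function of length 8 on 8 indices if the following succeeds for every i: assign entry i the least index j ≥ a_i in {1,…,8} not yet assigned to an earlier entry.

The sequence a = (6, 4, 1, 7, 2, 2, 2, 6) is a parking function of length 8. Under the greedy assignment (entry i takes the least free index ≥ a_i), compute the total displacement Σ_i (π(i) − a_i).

Σπ(i) = 1+…+8 = 36; Σa = 6+4+1+7+2+2+2+6 = 30; disp = 36−30 = 6.

6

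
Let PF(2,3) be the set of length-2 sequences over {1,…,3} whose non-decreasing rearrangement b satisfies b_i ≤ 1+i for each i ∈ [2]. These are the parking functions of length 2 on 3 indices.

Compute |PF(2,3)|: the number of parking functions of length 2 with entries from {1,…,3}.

|PF| = (3+1−2)·(3+1)^{2−1} = 2·4 = 8 [KW]
Check (2,3) → sorted (2,3): b_i ≤ 1+i ∀i, a PF.

8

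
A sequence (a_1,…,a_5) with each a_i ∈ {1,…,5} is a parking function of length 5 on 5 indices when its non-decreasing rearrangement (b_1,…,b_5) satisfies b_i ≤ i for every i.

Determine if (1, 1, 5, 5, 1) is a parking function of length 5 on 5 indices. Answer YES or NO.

Rearranged: b = (1, 1, 1, 5, 5).
  b_1=1 ≤ 1
  b_2=1 ≤ 2
  b_3=1 ≤ 3
  b_4=5 > 4
  fails at i=4 ⇒ NO

NO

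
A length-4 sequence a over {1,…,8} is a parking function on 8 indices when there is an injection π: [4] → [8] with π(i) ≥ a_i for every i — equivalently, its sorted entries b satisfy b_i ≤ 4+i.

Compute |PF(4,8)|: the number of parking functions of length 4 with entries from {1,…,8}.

|PF| = (8+1−4)·(8+1)^{4−1} = 5 · 729 = 3645
E.g. (7,7,4,5) → sorted (4,5,7,7): b_i ≤ 4+i ∀i, a PF.

3645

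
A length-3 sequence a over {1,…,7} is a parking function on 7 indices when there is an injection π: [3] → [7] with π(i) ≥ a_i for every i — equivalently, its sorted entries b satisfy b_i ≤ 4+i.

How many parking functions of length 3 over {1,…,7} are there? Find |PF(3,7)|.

#PF = (8−3)·8^(3−1) = 5 · 64 = 320 (Pollak)
Example (4,5,4) → sorted (4,4,5): b_i ≤ 4+i ∀i, a PF.

320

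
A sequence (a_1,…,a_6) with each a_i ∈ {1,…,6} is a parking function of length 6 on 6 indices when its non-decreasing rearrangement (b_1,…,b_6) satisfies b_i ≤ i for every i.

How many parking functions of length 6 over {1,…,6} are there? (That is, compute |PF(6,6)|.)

16807

|PF| = (6−6+1)·(6+1)^(6−1) = 1·16807 = 16807 (Konheim–Weiss)
One tuple (5,1,4,2,3,3) → sorted (1,2,3,3,4,5): b_i ≤ i ∀i, a PF.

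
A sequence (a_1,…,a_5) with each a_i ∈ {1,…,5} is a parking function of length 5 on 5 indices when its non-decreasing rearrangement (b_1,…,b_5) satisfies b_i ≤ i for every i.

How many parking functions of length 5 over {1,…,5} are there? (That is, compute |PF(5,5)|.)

1296

#PF = (5−5+1)·(5+1)^(5−1) = 1 · 1296 = 1296 (Konheim–Weiss)
Example (3,4,3,2,1) → sorted (1,2,3,3,4): b_i ≤ i ∀i, a PF.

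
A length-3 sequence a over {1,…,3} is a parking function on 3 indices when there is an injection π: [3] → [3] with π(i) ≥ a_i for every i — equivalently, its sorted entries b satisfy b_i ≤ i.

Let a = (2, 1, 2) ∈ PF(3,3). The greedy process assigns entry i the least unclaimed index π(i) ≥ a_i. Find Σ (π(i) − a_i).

Σπ(i) = 1+…+3 = 6; Σa = 2+1+2 = 5; disp = 6−5 = 1.

1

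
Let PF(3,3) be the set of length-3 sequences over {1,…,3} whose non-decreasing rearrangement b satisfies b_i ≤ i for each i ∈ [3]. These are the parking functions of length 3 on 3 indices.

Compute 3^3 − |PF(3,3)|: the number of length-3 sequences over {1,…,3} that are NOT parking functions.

|PF| = (3+1−3)·(3+1)^{3−1} = 1·16 = 16 (Konheim–Weiss)
Example (3,3,2) → sorted (2,3,3): b_1=2>1, not a PF.
3^3 − 16 = 27 − 16 = 11

11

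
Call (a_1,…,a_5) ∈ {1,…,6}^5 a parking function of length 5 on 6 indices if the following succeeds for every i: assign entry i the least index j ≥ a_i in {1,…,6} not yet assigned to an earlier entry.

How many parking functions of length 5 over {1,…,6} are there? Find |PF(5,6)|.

|PF| = (6−5+1)·(6+1)^(5−1) = 2 · 2401 = 4802 (Konheim–Weiss)
One tuple (2,6,5,4,2) → sorted (2,2,4,5,6): b_i ≤ 1+i ∀i, a PF.

4802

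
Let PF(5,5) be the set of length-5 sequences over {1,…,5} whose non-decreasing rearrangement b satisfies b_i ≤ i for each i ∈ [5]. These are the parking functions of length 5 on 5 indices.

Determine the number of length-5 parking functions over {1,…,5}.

1296

|PF| = (5+1−5)·(5+1)^{5−1} = 1×1296 = 1296
One tuple (5,2,1,2,2) → sorted (1,2,2,2,5): b_i ≤ i ∀i, a PF.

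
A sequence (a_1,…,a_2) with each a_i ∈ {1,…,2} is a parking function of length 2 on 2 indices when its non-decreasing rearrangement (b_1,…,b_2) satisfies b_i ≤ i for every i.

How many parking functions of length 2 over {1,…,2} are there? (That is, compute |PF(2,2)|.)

Count = (2−2+1)·(2+1)^(2−1) = 1 · 3 = 3 [KW]
Example (2,1) → sorted (1,2): b_i ≤ i ∀i, a PF.

3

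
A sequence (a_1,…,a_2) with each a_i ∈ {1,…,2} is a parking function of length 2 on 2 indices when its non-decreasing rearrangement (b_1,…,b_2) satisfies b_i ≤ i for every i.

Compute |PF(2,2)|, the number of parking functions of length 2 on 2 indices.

|PF(2,2)| = (2−2+1)·(2+1)^(2−1) = 1×3 = 3 (Konheim–Weiss)
Check (1,2) → sorted (1,2): b_i ≤ i ∀i, a PF.

3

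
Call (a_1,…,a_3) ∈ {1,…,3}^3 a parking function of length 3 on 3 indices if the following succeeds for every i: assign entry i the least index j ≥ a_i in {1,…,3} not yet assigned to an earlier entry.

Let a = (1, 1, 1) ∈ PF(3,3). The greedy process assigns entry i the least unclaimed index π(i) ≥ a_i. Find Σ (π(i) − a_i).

Σπ(i) = 1+…+3 = 6; Σa = 1+1+1 = 3; disp = 6−3 = 3.

3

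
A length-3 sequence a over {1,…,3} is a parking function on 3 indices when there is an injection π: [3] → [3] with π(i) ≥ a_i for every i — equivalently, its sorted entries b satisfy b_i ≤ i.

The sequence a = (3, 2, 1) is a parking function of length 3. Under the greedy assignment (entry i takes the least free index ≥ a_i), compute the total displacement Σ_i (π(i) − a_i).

0

Σπ(i) = 1+…+3 = 6; Σa = 3+2+1 = 6; disp = 6−6 = 0.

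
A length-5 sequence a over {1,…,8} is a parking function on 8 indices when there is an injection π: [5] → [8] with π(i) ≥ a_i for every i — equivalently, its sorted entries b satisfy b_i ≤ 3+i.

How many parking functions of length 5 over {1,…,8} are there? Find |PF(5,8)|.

|PF| = (8+1−5)·(8+1)^{5−1} = 4 · 6561 = 26244 (Konheim–Weiss)
E.g. (4,8,7,3,2) → sorted (2,3,4,7,8): b_i ≤ 3+i ∀i, a PF.

26244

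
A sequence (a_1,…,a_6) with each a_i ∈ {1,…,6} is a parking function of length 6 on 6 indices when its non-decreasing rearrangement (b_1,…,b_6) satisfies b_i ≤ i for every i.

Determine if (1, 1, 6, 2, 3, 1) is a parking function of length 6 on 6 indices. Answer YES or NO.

YES

Order a: b = (1, 1, 1, 2, 3, 6).
  b_1=1 ≤ 1
  b_2=1 ≤ 2
  b_3=1 ≤ 3
  b_4=2 ≤ 4
  b_5=3 ≤ 5
  b_6=6 ≤ 6
All bounds hold ⇒ YES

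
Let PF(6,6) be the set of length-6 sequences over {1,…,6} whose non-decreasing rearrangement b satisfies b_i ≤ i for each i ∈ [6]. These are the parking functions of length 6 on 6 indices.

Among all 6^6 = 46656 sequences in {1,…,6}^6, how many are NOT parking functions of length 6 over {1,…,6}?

29849

#PF = 1·7^5 = 1×16807 = 16807
Example (5,4,4,6,6,4) → sorted (4,4,4,5,6,6): b_1=4>1, not a PF.
So 46656 − 16807 = 29849 fail.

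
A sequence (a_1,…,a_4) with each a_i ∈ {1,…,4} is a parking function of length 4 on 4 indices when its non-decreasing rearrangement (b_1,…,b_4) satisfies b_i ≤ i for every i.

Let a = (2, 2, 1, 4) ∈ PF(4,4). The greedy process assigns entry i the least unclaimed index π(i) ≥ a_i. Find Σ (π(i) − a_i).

1

Σπ = 4·5/2 = 10 (π permutes [4]); Σa = 2+2+1+4 = 9; disp = 10−9 = 1.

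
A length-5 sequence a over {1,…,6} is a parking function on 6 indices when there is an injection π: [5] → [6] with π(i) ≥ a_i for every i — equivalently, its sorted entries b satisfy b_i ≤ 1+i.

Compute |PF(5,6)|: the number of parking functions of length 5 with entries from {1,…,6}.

Count = 2·7^4 = 2 · 2401 = 4802 (Pollak)
Check (2,1,3,5,6) → sorted (1,2,3,5,6): b_i ≤ 1+i ∀i, a PF.

4802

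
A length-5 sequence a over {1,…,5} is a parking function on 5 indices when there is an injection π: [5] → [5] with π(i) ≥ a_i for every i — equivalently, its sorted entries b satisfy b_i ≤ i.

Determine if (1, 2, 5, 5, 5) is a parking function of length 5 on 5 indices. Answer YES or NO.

NO

Sorted: b = (1, 2, 5, 5, 5).
  b_1=1 ≤ 1
  b_2=2 ≤ 2
  b_3=5 > 3
  fails at i=3 ⇒ NO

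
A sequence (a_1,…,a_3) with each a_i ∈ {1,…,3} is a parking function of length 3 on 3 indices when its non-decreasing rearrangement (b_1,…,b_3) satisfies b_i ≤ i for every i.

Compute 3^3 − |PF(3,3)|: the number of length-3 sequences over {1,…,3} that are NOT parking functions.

11

Count = (4−3)·4^(3−1) = 1×16 = 16
One tuple (2,3,3) → sorted (2,3,3): b_1=2>1, not a PF.
So 27 − 16 = 11 fail.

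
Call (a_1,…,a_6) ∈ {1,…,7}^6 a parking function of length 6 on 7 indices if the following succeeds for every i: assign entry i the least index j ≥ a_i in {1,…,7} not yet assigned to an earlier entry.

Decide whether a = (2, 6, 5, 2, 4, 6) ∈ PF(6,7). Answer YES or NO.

YES

Order a: b = (2, 2, 4, 5, 6, 6).
  b_1=2 ≤ 2
  b_2=2 ≤ 3
  b_3=4 ≤ 4
  b_4=5 ≤ 5
  b_5=6 ≤ 6
  b_6=6 ≤ 7
All bounds hold ⇒ YES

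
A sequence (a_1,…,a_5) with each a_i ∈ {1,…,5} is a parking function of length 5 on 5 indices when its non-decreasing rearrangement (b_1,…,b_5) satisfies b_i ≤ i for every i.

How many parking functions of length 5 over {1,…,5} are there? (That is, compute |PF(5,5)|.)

1296

|PF(5,5)| = (5−5+1)·(5+1)^(5−1) = 1×1296 = 1296
Example (1,5,3,1,3) → sorted (1,1,3,3,5): b_i ≤ i ∀i, a PF.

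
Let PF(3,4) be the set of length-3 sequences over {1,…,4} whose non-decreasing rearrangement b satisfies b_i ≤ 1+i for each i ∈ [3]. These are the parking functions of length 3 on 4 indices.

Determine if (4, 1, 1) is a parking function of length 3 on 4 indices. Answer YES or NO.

YES

Rearranged: b = (1, 1, 4).
  b_1=1 ≤ 2
  b_2=1 ≤ 3
  b_3=4 ≤ 4
All bounds hold ⇒ YES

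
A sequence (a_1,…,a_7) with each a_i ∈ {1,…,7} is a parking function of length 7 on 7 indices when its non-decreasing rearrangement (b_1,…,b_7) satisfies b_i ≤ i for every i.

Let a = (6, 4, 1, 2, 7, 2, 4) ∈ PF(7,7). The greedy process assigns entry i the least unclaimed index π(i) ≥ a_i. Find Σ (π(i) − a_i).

2

Σπ = 28 ({1..7} each once); Σa = 6+4+1+2+7+2+4 = 26; disp = 28−26 = 2.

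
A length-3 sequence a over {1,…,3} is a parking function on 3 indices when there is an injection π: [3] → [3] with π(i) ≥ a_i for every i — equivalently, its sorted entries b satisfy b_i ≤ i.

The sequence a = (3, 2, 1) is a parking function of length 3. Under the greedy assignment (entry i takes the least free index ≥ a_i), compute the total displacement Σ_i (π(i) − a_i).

0

Σπ = 3·4/2 = 6 (π permutes [3]); Σa = 3+2+1 = 6; disp = 6−6 = 0.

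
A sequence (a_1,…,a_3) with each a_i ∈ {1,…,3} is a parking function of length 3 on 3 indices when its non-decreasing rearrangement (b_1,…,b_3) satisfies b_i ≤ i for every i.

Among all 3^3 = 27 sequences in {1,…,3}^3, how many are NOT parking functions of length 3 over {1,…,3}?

Count = 1·4^2 = 1 · 16 = 16 (Konheim–Weiss)
One tuple (2,2,2) → sorted (2,2,2): b_1=2>1, not a PF.
So 27 − 16 = 11 fail.

11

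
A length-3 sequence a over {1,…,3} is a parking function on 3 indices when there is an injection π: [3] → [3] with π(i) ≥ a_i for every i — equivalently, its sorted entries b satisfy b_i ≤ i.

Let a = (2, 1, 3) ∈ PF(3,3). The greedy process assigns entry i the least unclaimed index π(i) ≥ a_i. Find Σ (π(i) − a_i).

0

Σπ(i) = 1+…+3 = 6; Σa = 2+1+3 = 6; disp = 6−6 = 0.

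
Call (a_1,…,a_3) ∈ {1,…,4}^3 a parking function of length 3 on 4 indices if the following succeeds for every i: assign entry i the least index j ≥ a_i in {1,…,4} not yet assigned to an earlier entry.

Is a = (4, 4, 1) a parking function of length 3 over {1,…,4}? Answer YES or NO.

Sorted: b = (1, 4, 4).
  b_1=1 ≤ 2
  b_2=4 > 3
  fails at i=2 ⇒ NO

NO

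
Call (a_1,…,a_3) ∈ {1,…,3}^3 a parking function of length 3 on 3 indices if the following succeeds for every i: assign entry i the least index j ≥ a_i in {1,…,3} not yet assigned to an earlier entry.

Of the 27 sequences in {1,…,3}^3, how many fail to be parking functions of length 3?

#PF = 1·4^2 = 1 · 16 = 16
Check (3,3,2) → sorted (2,3,3): b_1=2>1, not a PF.
3^3 − 16 = 27 − 16 = 11

11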